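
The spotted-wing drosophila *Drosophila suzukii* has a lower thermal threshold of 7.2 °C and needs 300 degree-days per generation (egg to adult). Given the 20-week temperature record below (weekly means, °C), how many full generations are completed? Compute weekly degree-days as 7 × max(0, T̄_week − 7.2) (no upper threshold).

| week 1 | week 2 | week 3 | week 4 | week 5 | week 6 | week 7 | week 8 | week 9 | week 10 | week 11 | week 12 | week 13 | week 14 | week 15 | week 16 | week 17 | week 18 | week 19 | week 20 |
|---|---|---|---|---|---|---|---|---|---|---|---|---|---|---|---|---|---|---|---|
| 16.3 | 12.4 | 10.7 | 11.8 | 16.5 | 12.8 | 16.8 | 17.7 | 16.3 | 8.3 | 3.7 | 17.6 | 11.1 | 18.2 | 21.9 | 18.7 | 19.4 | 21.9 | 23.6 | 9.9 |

Weekly DD (7 × max(0, T̄ − 7.2)): 63.7, 36.4, 24.5, 32.2, 65.1, 39.2, 67.2, 73.5, 63.7, 7.7, 0.0, 72.8, 27.3, 77.0, 102.9, 80.5, 85.4, 102.9, 114.8, 18.9.
Season total = 1155.7 DD.
Complete generations = ⌊1155.7 / 300⌋ = 3.

3 generations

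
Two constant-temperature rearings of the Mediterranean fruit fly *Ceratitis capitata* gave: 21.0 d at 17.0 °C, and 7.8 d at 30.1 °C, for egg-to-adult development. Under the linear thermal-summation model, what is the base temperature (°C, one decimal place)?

9.3 °C

Under the model K = D·(T − T_b), so D₁·(T₁ − T_b) = D₂·(T₂ − T_b).
21.0·(17.0 − T_b) = 7.8·(30.1 − T_b)
T_b = (21.0·17.0 − 7.8·30.1) / (21.0 − 7.8) = 122.22 / 13.2 = 9.259 °C ≈ 9.3 °C.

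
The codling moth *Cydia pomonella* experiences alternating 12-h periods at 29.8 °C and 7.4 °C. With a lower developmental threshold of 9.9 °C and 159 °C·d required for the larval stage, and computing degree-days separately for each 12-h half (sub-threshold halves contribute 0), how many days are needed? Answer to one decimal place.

16.0 days

Day half: max(0, 29.8 − 9.9) × 0.5 = 19.9 × 0.5 = 9.95 DD.
Night half: max(0, 7.4 − 9.9) × 0.5 = 0.0 × 0.5 = 0.00 DD.
Per 24 h: 9.95 DD/day.
Duration = 159 / 9.95 = 15.980 ≈ 16.0 days.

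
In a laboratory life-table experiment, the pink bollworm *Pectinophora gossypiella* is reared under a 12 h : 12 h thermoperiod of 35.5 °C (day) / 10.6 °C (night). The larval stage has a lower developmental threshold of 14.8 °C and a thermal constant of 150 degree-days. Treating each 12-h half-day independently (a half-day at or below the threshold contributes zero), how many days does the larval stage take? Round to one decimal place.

Day half: max(0, 35.5 − 14.8) × 0.5 = 20.7 × 0.5 = 10.35 DD.
Night half: max(0, 10.6 − 14.8) × 0.5 = 0.0 × 0.5 = 0.00 DD.
Per 24 h: 10.35 DD/day.
Duration = 150 / 10.35 = 14.493 ≈ 14.5 days.

14.5 days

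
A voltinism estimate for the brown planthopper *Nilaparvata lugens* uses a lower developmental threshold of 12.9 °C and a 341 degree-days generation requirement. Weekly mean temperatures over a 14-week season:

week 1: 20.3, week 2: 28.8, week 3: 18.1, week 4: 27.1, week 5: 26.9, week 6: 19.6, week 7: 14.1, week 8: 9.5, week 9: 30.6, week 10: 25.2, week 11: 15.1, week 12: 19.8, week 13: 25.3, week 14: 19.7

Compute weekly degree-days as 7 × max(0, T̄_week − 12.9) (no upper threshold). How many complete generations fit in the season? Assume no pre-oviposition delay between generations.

Weekly DD (7 × max(0, T̄ − 12.9)): 51.8, 111.3, 36.4, 99.4, 98.0, 46.9, 8.4, 0.0, 123.9, 86.1, 15.4, 48.3, 86.8, 47.6.
Season total = 860.3 DD.
Complete generations = ⌊860.3 / 341⌋ = 2.

2 generations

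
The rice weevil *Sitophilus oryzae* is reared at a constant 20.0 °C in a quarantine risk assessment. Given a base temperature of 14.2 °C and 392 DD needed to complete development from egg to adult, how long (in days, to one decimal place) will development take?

Daily accumulation = 20.0 − 14.2 = 5.8 DD/day.
Duration = 392 / 5.8 = 67.586 ≈ 67.6 days.

67.6 days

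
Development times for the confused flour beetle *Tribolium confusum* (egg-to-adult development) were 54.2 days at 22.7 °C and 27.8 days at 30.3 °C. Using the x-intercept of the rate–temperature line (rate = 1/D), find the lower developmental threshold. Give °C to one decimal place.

Equal thermal constants: D₁(T₁ − T_b) = D₂(T₂ − T_b).
54.2·(22.7 − T_b) = 27.8·(30.3 − T_b)
T_b = (54.2·22.7 − 27.8·30.3) / (54.2 − 27.8) = 388.00 / 26.4 = 14.697 °C ≈ 14.7 °C.

14.7 °C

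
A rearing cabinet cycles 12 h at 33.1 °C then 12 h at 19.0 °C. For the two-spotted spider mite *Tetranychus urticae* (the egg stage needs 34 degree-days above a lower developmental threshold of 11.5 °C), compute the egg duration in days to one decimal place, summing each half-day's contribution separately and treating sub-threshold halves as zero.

2.3 days

Day half: max(0, 33.1 − 11.5) × 0.5 = 21.6 × 0.5 = 10.80 DD.
Night half: max(0, 19.0 − 11.5) × 0.5 = 7.5 × 0.5 = 3.75 DD.
Per 24 h: 14.55 DD/day.
Duration = 34 / 14.55 = 2.337 ≈ 2.3 days.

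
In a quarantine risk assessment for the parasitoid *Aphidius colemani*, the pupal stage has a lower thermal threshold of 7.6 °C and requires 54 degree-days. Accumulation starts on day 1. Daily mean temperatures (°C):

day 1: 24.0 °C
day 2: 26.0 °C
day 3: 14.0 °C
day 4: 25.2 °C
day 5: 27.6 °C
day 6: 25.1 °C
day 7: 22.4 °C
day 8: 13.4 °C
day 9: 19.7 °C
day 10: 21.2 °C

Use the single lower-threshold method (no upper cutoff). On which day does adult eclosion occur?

day 4

Daily DD above 7.6 °C: 16.4, 18.4, 6.4, 17.6, 20.0, 17.5, 14.8, 5.8, 12.1, 13.6.
Cumulative: 16.4, 34.8, 41.2, 58.8, 78.8, 96.3, 111.1, 116.9, 129.0, 142.6.
The total first reaches 54 DD on day 4.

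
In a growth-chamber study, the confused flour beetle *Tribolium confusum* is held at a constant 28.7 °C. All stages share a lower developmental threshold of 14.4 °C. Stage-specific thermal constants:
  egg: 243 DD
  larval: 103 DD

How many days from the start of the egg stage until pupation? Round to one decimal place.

24.2 days

Daily accumulation at 28.7 °C = 28.7 − 14.4 = 14.3 DD/day.
Total K = 243 + 103 = 346 DD.
Total duration = 346 / 14.3 = 24.196 ≈ 24.2 days.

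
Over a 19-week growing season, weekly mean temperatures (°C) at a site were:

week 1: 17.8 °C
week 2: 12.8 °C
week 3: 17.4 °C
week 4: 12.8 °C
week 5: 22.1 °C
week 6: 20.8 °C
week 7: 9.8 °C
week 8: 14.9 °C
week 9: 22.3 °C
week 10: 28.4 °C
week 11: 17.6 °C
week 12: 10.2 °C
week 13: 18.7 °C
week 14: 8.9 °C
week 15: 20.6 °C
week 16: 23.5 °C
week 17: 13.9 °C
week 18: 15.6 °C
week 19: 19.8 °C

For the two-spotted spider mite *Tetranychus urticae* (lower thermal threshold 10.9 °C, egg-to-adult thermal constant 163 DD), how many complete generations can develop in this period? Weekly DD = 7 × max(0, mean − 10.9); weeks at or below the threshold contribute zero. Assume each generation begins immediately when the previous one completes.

5 generations

Weekly DD (7 × max(0, T̄ − 10.9)): 48.3, 13.3, 45.5, 13.3, 78.4, 69.3, 0.0, 28.0, 79.8, 122.5, 46.9, 0.0, 54.6, 0.0, 67.9, 88.2, 21.0, 32.9, 62.3.
Season total = 872.2 DD.
Complete generations = ⌊872.2 / 163⌋ = 5.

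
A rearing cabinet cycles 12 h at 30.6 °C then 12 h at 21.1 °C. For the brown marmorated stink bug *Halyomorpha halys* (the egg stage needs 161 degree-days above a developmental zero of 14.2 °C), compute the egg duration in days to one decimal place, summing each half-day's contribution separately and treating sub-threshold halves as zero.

13.8 days

Day half: max(0, 30.6 − 14.2) × 0.5 = 16.4 × 0.5 = 8.20 DD.
Night half: max(0, 21.1 − 14.2) × 0.5 = 6.9 × 0.5 = 3.45 DD.
Per 24 h: 11.65 DD/day.
Duration = 161 / 11.65 = 13.820 ≈ 13.8 days.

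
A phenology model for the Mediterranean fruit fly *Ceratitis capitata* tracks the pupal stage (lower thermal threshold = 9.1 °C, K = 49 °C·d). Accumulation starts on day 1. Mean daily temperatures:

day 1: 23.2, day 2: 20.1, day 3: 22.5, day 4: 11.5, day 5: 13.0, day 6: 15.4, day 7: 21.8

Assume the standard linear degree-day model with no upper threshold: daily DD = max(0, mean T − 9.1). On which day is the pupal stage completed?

Daily DD above 9.1 °C: 14.1, 11.0, 13.4, 2.4, 3.9, 6.3, 12.7.
Cumulative: 14.1, 25.1, 38.5, 40.9, 44.8, 51.1, 63.8.
The total first reaches 49 DD on day 6.

day 6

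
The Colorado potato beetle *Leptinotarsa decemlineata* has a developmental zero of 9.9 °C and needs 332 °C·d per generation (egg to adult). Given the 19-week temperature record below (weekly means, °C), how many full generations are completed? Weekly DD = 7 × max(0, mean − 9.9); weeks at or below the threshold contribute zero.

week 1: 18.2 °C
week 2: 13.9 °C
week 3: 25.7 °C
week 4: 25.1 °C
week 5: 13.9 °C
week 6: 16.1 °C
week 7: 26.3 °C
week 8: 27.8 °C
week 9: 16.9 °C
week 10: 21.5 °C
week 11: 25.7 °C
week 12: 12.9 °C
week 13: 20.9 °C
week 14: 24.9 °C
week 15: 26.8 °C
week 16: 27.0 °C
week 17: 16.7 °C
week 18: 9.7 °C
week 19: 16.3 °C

Weekly DD (7 × max(0, T̄ − 9.9)): 58.1, 28.0, 110.6, 106.4, 28.0, 43.4, 114.8, 125.3, 49.0, 81.2, 110.6, 21.0, 77.0, 105.0, 118.3, 119.7, 47.6, 0.0, 44.8.
Season total = 1388.8 DD.
Complete generations = ⌊1388.8 / 332⌋ = 4.

4 generations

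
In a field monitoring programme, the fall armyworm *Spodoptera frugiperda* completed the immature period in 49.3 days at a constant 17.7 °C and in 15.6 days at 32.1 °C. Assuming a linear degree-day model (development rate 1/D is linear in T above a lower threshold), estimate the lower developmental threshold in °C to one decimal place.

Equal thermal constants: D₁(T₁ − T_b) = D₂(T₂ − T_b).
49.3·(17.7 − T_b) = 15.6·(32.1 − T_b)
T_b = (49.3·17.7 − 15.6·32.1) / (49.3 − 15.6) = 371.85 / 33.7 = 11.034 °C ≈ 11.0 °C.

11.0 °C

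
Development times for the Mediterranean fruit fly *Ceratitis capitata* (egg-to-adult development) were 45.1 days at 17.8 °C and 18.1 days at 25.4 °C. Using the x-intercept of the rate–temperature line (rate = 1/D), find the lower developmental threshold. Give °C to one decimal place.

12.7 °C

Under the model K = D·(T − T_b), so D₁·(T₁ − T_b) = D₂·(T₂ − T_b).
45.1·(17.8 − T_b) = 18.1·(25.4 − T_b)
T_b = (45.1·17.8 − 18.1·25.4) / (45.1 − 18.1) = 343.04 / 27.0 = 12.705 °C ≈ 12.7 °C.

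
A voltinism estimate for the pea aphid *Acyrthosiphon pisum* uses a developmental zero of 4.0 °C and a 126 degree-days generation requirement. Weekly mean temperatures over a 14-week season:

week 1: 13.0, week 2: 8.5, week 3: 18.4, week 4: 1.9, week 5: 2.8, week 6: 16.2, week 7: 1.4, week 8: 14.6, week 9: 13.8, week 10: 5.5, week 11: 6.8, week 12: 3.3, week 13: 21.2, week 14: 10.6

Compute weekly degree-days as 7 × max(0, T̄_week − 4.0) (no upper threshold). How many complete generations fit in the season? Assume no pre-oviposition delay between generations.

4 generations

Weekly DD (7 × max(0, T̄ − 4.0)): 63.0, 31.5, 100.8, 0.0, 0.0, 85.4, 0.0, 74.2, 68.6, 10.5, 19.6, 0.0, 120.4, 46.2.
Season total = 620.2 DD.
Complete generations = ⌊620.2 / 126⌋ = 4.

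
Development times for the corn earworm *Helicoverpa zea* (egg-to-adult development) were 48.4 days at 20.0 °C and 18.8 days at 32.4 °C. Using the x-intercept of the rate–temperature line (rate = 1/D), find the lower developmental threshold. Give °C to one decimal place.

Under the model K = D·(T − T_b), so D₁·(T₁ − T_b) = D₂·(T₂ − T_b).
48.4·(20.0 − T_b) = 18.8·(32.4 − T_b)
T_b = (48.4·20.0 − 18.8·32.4) / (48.4 − 18.8) = 358.88 / 29.6 = 12.124 °C ≈ 12.1 °C.

12.1 °C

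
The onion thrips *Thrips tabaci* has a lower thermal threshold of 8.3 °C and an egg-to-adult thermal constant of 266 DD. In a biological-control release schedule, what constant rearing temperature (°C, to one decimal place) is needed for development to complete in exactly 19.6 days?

21.9 °C

Required daily accumulation = 266 / 19.6 = 13.571 DD/day.
T = T_base + 13.571 = 8.3 + 13.571 = 21.871 ≈ 21.9 °C.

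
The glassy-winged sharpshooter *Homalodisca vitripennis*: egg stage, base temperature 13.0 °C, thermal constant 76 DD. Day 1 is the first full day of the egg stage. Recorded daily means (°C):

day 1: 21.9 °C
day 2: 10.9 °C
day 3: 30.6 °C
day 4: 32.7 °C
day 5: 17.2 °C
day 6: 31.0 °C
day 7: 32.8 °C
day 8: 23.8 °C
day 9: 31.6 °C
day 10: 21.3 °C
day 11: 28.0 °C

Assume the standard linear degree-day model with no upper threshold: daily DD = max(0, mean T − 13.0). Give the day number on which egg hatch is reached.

Daily DD above 13.0 °C: 8.9, 0.0, 17.6, 19.7, 4.2, 18.0, 19.8, 10.8, 18.6, 8.3, 15.0.
Cumulative: 8.9, 8.9, 26.5, 46.2, 50.4, 68.4, 88.2, 99.0, 117.6, 125.9, 140.9.
The total first reaches 76 DD on day 7.

day 7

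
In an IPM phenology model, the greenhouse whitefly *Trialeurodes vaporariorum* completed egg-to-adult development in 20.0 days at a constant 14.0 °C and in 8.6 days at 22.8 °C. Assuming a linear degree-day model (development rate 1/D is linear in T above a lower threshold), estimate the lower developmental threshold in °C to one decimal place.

Under the model K = D·(T − T_b), so D₁·(T₁ − T_b) = D₂·(T₂ − T_b).
20.0·(14.0 − T_b) = 8.6·(22.8 − T_b)
T_b = (20.0·14.0 − 8.6·22.8) / (20.0 − 8.6) = 83.92 / 11.4 = 7.361 °C ≈ 7.4 °C.

7.4 °C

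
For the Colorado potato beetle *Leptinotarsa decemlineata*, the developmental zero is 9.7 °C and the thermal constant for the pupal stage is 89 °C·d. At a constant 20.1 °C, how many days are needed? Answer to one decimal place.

8.6 days

Daily accumulation = 20.1 − 9.7 = 10.4 DD/day.
Duration = 89 / 10.4 = 8.558 ≈ 8.6 days.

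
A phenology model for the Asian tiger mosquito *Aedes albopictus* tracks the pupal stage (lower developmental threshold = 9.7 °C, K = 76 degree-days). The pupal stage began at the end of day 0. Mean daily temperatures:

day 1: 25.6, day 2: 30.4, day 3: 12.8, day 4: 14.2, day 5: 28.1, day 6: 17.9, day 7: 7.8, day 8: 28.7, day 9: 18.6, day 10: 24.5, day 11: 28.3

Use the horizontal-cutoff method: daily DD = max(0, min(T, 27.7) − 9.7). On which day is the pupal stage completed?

Daily DD above 9.7 °C (capped at 18.0): 15.9, 18.0, 3.1, 4.5, 18.0, 8.2, 0.0, 18.0, 8.9, 14.8, 18.0.
Cumulative: 15.9, 33.9, 37.0, 41.5, 59.5, 67.7, 67.7, 85.7, 94.6, 109.4, 127.4.
The total first reaches 76 DD on day 8.

day 8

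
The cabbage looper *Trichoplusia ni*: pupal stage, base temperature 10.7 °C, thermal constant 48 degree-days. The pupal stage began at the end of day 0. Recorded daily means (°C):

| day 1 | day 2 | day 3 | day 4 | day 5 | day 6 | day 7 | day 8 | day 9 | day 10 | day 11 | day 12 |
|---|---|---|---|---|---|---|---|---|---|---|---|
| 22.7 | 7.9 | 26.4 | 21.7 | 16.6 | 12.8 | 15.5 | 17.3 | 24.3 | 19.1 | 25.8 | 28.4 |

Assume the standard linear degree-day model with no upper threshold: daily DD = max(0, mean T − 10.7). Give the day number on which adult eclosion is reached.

day 7

Daily DD above 10.7 °C: 12.0, 0.0, 15.7, 11.0, 5.9, 2.1, 4.8, 6.6, 13.6, 8.4, 15.1, 17.7.
Cumulative: 12.0, 12.0, 27.7, 38.7, 44.6, 46.7, 51.5, 58.1, 71.7, 80.1, 95.2, 112.9.
The total first reaches 48 DD on day 7.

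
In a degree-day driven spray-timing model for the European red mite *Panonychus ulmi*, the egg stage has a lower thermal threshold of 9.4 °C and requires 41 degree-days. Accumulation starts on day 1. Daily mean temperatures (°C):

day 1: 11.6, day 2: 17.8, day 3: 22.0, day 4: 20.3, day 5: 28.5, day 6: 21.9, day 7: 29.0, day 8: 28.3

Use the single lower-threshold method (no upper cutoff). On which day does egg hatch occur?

day 5

Daily DD above 9.4 °C: 2.2, 8.4, 12.6, 10.9, 19.1, 12.5, 19.6, 18.9.
Cumulative: 2.2, 10.6, 23.2, 34.1, 53.2, 65.7, 85.3, 104.2.
The total first reaches 41 DD on day 5.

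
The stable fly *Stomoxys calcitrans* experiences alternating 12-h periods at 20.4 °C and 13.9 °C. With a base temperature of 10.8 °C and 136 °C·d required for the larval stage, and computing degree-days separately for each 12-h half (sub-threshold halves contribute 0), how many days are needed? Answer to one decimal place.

21.4 days

Day half: max(0, 20.4 − 10.8) × 0.5 = 9.6 × 0.5 = 4.80 DD.
Night half: max(0, 13.9 − 10.8) × 0.5 = 3.1 × 0.5 = 1.55 DD.
Per 24 h: 6.35 DD/day.
Duration = 136 / 6.35 = 21.417 ≈ 21.4 days.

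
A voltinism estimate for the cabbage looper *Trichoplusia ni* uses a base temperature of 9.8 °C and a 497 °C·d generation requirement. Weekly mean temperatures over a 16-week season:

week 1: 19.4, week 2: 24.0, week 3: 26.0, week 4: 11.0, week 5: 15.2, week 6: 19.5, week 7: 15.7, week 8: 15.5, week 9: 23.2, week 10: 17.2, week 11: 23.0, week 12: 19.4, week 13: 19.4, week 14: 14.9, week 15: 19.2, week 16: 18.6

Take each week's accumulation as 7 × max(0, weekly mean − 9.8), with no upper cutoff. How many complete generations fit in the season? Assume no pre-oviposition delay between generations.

Weekly DD (7 × max(0, T̄ − 9.8)): 67.2, 99.4, 113.4, 8.4, 37.8, 67.9, 41.3, 39.9, 93.8, 51.8, 92.4, 67.2, 67.2, 35.7, 65.8, 61.6.
Season total = 1010.8 DD.
Complete generations = ⌊1010.8 / 497⌋ = 2.

2 generations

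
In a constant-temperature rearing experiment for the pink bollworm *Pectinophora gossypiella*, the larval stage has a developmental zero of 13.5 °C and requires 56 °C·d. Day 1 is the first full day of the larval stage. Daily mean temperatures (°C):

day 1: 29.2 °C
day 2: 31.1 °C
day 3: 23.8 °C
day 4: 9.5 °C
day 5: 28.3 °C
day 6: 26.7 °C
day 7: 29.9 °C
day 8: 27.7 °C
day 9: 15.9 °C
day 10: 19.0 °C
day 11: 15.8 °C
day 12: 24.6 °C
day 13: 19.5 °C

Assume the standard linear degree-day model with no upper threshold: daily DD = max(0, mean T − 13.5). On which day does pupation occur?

Daily DD above 13.5 °C: 15.7, 17.6, 10.3, 0.0, 14.8, 13.2, 16.4, 14.2, 2.4, 5.5, 2.3, 11.1, 6.0.
Cumulative: 15.7, 33.3, 43.6, 43.6, 58.4, 71.6, 88.0, 102.2, 104.6, 110.1, 112.4, 123.5, 129.5.
The total first reaches 56 DD on day 5.

day 5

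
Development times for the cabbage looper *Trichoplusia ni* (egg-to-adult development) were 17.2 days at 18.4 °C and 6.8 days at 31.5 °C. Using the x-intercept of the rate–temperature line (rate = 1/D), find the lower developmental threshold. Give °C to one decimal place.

Linear rate model ⇒ the product D·(T − T_b) is constant across temperatures.
17.2·(18.4 − T_b) = 6.8·(31.5 − T_b)
T_b = (17.2·18.4 − 6.8·31.5) / (17.2 − 6.8) = 102.28 / 10.4 = 9.835 °C ≈ 9.8 °C.

9.8 °C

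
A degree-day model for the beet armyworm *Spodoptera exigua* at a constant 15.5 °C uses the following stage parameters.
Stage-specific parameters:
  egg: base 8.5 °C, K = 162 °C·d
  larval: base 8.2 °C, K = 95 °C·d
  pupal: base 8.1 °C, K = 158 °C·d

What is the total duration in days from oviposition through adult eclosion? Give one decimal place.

egg: 162 / (15.5 − 8.5) = 162 / 7.0 = 23.143 d.
larval: 95 / (15.5 − 8.2) = 95 / 7.3 = 13.014 d.
pupal: 158 / (15.5 − 8.1) = 158 / 7.4 = 21.351 d.
Sum = 57.508 ≈ 57.5 days.

57.5 days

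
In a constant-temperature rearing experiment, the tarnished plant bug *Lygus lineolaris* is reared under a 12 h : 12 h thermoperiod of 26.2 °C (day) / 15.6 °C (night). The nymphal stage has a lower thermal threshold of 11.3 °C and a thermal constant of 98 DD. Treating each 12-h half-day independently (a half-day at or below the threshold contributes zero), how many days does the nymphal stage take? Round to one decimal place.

10.2 days

Day half: max(0, 26.2 − 11.3) × 0.5 = 14.9 × 0.5 = 7.45 DD.
Night half: max(0, 15.6 − 11.3) × 0.5 = 4.3 × 0.5 = 2.15 DD.
Per 24 h: 9.60 DD/day.
Duration = 98 / 9.60 = 10.208 ≈ 10.2 days.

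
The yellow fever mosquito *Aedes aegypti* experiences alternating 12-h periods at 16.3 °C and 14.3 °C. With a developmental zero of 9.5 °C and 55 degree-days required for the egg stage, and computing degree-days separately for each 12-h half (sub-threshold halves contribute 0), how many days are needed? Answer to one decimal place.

Day half: max(0, 16.3 − 9.5) × 0.5 = 6.8 × 0.5 = 3.40 DD.
Night half: max(0, 14.3 − 9.5) × 0.5 = 4.8 × 0.5 = 2.40 DD.
Per 24 h: 5.80 DD/day.
Duration = 55 / 5.80 = 9.483 ≈ 9.5 days.

9.5 days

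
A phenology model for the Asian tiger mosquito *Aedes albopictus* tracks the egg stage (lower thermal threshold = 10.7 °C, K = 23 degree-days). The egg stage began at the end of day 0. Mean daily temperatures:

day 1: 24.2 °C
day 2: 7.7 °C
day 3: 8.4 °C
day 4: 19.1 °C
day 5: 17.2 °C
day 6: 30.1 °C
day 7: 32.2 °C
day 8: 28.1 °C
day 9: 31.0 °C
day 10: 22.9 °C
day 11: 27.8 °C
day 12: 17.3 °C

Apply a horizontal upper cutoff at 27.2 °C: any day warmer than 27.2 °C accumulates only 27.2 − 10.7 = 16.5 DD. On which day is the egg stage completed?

Daily DD above 10.7 °C (capped at 16.5): 13.5, 0.0, 0.0, 8.4, 6.5, 16.5, 16.5, 16.5, 16.5, 12.2, 16.5, 6.6.
Cumulative: 13.5, 13.5, 13.5, 21.9, 28.4, 44.9, 61.4, 77.9, 94.4, 106.6, 123.1, 129.7.
The total first reaches 23 DD on day 5.

day 5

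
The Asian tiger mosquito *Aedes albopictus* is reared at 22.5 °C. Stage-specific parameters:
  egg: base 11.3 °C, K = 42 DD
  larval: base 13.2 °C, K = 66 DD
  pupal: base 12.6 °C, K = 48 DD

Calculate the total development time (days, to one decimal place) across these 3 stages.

egg: 42 / (22.5 − 11.3) = 42 / 11.2 = 3.750 d.
larval: 66 / (22.5 − 13.2) = 66 / 9.3 = 7.097 d.
pupal: 48 / (22.5 − 12.6) = 48 / 9.9 = 4.848 d.
Sum = 15.695 ≈ 15.7 days.

15.7 days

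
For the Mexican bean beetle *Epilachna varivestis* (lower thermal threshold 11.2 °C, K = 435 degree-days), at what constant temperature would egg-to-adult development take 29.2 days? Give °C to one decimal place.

26.1 °C

Required daily accumulation = 435 / 29.2 = 14.897 DD/day.
T = T_base + 14.897 = 11.2 + 14.897 = 26.097 ≈ 26.1 °C.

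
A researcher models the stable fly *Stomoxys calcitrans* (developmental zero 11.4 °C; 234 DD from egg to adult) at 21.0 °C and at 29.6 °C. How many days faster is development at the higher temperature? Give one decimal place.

11.5 days

At 21.0 °C: 234 / (21.0 − 11.4) = 234 / 9.6 = 24.375 d.
At 29.6 °C: 234 / (29.6 − 11.4) = 234 / 18.2 = 12.857 d.
Difference = |24.375 − 12.857| = 11.518 ≈ 11.5 days.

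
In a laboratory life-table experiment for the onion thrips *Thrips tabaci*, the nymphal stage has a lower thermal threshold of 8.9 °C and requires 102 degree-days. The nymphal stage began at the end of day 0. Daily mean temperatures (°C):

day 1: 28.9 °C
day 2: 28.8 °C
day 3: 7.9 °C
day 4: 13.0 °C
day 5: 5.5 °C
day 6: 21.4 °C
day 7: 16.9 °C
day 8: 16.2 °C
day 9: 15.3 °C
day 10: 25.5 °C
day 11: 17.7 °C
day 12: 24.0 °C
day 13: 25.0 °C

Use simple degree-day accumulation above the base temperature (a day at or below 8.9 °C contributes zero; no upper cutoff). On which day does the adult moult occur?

Daily DD above 8.9 °C: 20.0, 19.9, 0.0, 4.1, 0.0, 12.5, 8.0, 7.3, 6.4, 16.6, 8.8, 15.1, 16.1.
Cumulative: 20.0, 39.9, 39.9, 44.0, 44.0, 56.5, 64.5, 71.8, 78.2, 94.8, 103.6, 118.7, 134.8.
The total first reaches 102 DD on day 11.

day 11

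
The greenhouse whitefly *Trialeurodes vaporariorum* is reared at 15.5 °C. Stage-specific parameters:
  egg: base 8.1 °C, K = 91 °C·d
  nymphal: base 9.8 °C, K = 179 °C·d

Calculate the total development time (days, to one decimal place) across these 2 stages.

43.7 days

egg: 91 / (15.5 − 8.1) = 91 / 7.4 = 12.297 d.
nymphal: 179 / (15.5 − 9.8) = 179 / 5.7 = 31.404 d.
Sum = 43.701 ≈ 43.7 days.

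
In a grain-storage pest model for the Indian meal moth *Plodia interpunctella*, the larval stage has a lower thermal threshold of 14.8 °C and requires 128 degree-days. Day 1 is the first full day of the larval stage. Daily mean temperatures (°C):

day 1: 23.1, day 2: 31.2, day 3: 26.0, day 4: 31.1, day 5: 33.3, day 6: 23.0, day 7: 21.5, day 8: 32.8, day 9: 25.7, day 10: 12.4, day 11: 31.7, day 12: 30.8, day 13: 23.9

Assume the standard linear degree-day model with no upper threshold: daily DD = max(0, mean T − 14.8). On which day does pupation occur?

day 11

Daily DD above 14.8 °C: 8.3, 16.4, 11.2, 16.3, 18.5, 8.2, 6.7, 18.0, 10.9, 0.0, 16.9, 16.0, 9.1.
Cumulative: 8.3, 24.7, 35.9, 52.2, 70.7, 78.9, 85.6, 103.6, 114.5, 114.5, 131.4, 147.4, 156.5.
The total first reaches 128 DD on day 11.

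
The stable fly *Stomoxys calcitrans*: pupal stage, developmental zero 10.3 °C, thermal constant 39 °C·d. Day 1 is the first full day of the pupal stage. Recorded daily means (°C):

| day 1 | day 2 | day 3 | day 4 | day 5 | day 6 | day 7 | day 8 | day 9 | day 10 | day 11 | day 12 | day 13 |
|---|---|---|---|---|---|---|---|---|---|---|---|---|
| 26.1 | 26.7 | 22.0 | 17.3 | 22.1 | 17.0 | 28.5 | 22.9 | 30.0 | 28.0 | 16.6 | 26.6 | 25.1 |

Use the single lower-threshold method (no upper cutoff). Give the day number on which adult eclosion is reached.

day 3

Daily DD above 10.3 °C: 15.8, 16.4, 11.7, 7.0, 11.8, 6.7, 18.2, 12.6, 19.7, 17.7, 6.3, 16.3, 14.8.
Cumulative: 15.8, 32.2, 43.9, 50.9, 62.7, 69.4, 87.6, 100.2, 119.9, 137.6, 143.9, 160.2, 175.0.
The total first reaches 39 DD on day 3.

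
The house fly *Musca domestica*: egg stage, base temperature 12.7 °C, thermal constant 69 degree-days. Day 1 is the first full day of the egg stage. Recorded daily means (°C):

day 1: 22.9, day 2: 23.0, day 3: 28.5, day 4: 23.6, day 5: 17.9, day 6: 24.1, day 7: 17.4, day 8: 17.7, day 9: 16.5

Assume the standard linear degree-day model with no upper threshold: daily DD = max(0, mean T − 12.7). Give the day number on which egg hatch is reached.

day 8

Daily DD above 12.7 °C: 10.2, 10.3, 15.8, 10.9, 5.2, 11.4, 4.7, 5.0, 3.8.
Cumulative: 10.2, 20.5, 36.3, 47.2, 52.4, 63.8, 68.5, 73.5, 77.3.
The total first reaches 69 DD on day 8.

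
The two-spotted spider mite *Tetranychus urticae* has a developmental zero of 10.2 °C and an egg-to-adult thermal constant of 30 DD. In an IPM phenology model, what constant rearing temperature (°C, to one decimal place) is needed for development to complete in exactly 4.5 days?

16.9 °C

Required daily accumulation = 30 / 4.5 = 6.667 DD/day.
T = T_base + 6.667 = 10.2 + 6.667 = 16.867 ≈ 16.9 °C.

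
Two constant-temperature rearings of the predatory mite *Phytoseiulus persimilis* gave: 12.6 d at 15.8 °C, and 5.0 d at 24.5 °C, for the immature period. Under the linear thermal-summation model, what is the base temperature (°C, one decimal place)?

10.1 °C

Equal thermal constants: D₁(T₁ − T_b) = D₂(T₂ − T_b).
12.6·(15.8 − T_b) = 5.0·(24.5 − T_b)
T_b = (12.6·15.8 − 5.0·24.5) / (12.6 − 5.0) = 76.58 / 7.6 = 10.076 °C ≈ 10.1 °C.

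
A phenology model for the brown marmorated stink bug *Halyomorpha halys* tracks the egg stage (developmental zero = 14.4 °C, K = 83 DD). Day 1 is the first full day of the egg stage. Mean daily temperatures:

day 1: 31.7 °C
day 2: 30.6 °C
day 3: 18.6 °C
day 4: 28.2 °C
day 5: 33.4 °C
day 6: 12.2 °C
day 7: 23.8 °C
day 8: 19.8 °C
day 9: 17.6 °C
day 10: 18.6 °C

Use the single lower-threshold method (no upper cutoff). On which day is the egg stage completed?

day 8

Daily DD above 14.4 °C: 17.3, 16.2, 4.2, 13.8, 19.0, 0.0, 9.4, 5.4, 3.2, 4.2.
Cumulative: 17.3, 33.5, 37.7, 51.5, 70.5, 70.5, 79.9, 85.3, 88.5, 92.7.
The total first reaches 83 DD on day 8.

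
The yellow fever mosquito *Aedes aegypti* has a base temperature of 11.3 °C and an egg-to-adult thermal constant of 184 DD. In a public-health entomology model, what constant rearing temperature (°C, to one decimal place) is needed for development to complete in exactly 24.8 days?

Required daily accumulation = 184 / 24.8 = 7.419 DD/day.
T = T_base + 7.419 = 11.3 + 7.419 = 18.719 ≈ 18.7 °C.

18.7 °C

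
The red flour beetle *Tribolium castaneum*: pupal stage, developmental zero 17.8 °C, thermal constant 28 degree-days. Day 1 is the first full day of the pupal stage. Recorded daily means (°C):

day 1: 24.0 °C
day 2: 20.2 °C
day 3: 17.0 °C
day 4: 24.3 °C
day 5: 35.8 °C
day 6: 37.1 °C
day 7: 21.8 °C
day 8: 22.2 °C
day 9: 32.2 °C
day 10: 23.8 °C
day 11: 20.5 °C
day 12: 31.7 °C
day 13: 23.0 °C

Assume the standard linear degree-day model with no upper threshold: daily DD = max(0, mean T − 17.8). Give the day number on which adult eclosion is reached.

day 5

Daily DD above 17.8 °C: 6.2, 2.4, 0.0, 6.5, 18.0, 19.3, 4.0, 4.4, 14.4, 6.0, 2.7, 13.9, 5.2.
Cumulative: 6.2, 8.6, 8.6, 15.1, 33.1, 52.4, 56.4, 60.8, 75.2, 81.2, 83.9, 97.8, 103.0.
The total first reaches 28 DD on day 5.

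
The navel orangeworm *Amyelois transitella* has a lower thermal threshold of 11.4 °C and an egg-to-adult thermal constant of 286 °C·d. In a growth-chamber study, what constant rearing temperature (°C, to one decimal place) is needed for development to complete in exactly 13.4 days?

32.7 °C

Required daily accumulation = 286 / 13.4 = 21.343 DD/day.
T = T_base + 21.343 = 11.4 + 21.343 = 32.743 ≈ 32.7 °C.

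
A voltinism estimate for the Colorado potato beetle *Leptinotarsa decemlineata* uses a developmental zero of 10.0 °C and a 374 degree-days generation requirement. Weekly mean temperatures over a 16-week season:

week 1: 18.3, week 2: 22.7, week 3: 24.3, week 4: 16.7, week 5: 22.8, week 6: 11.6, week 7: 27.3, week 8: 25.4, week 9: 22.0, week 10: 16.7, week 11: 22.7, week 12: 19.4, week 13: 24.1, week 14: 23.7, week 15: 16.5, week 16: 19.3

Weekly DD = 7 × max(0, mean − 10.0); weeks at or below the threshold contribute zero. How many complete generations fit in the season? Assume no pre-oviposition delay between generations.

Weekly DD (7 × max(0, T̄ − 10.0)): 58.1, 88.9, 100.1, 46.9, 89.6, 11.2, 121.1, 107.8, 84.0, 46.9, 88.9, 65.8, 98.7, 95.9, 45.5, 65.1.
Season total = 1214.5 DD.
Complete generations = ⌊1214.5 / 374⌋ = 3.

3 generations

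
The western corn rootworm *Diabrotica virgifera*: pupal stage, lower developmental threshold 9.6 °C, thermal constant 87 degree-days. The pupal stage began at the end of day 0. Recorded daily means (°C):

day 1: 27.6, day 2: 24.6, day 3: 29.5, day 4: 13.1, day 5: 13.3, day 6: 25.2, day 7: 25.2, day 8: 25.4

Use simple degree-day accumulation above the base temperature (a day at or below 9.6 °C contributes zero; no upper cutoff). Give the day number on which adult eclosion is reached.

Daily DD above 9.6 °C: 18.0, 15.0, 19.9, 3.5, 3.7, 15.6, 15.6, 15.8.
Cumulative: 18.0, 33.0, 52.9, 56.4, 60.1, 75.7, 91.3, 107.1.
The total first reaches 87 DD on day 7.

day 7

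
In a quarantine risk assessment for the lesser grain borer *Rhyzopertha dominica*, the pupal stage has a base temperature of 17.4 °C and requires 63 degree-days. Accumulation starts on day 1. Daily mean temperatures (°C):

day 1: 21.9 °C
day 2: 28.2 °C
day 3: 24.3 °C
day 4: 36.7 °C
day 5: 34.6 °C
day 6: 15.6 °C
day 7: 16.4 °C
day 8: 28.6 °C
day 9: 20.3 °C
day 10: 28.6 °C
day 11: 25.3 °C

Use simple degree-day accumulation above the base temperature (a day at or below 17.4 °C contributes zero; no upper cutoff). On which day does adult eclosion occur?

Daily DD above 17.4 °C: 4.5, 10.8, 6.9, 19.3, 17.2, 0.0, 0.0, 11.2, 2.9, 11.2, 7.9.
Cumulative: 4.5, 15.3, 22.2, 41.5, 58.7, 58.7, 58.7, 69.9, 72.8, 84.0, 91.9.
The total first reaches 63 DD on day 8.

day 8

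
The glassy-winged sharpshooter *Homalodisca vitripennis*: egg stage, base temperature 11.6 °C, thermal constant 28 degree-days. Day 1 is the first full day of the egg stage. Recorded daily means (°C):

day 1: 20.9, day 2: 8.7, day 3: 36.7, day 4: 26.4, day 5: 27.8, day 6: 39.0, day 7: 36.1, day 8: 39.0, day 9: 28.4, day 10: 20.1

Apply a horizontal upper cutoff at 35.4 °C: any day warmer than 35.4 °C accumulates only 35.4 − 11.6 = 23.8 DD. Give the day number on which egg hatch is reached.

Daily DD above 11.6 °C (capped at 23.8): 9.3, 0.0, 23.8, 14.8, 16.2, 23.8, 23.8, 23.8, 16.8, 8.5.
Cumulative: 9.3, 9.3, 33.1, 47.9, 64.1, 87.9, 111.7, 135.5, 152.3, 160.8.
The total first reaches 28 DD on day 3.

day 3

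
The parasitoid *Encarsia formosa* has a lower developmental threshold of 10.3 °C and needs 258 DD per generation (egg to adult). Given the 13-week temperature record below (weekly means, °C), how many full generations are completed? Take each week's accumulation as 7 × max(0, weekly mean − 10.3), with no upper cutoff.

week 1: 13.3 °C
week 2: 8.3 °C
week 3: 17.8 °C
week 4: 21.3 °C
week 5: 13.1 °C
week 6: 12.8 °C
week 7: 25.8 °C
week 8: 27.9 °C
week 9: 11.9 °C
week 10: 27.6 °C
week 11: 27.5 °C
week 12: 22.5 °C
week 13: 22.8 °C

3 generations

Weekly DD (7 × max(0, T̄ − 10.3)): 21.0, 0.0, 52.5, 77.0, 19.6, 17.5, 108.5, 123.2, 11.2, 121.1, 120.4, 85.4, 87.5.
Season total = 844.9 DD.
Complete generations = ⌊844.9 / 258⌋ = 3.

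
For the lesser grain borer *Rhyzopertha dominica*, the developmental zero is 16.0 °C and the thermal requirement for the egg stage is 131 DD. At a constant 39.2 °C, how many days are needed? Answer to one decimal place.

Daily accumulation = 39.2 − 16.0 = 23.2 DD/day.
Duration = 131 / 23.2 = 5.647 ≈ 5.6 days.

5.6 days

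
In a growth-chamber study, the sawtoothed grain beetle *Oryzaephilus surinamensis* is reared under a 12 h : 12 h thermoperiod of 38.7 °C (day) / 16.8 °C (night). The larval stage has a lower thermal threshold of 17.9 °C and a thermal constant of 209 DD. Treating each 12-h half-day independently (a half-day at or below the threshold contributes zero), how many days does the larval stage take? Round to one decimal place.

Day half: max(0, 38.7 − 17.9) × 0.5 = 20.8 × 0.5 = 10.40 DD.
Night half: max(0, 16.8 − 17.9) × 0.5 = 0.0 × 0.5 = 0.00 DD.
Per 24 h: 10.40 DD/day.
Duration = 209 / 10.40 = 20.096 ≈ 20.1 days.

20.1 days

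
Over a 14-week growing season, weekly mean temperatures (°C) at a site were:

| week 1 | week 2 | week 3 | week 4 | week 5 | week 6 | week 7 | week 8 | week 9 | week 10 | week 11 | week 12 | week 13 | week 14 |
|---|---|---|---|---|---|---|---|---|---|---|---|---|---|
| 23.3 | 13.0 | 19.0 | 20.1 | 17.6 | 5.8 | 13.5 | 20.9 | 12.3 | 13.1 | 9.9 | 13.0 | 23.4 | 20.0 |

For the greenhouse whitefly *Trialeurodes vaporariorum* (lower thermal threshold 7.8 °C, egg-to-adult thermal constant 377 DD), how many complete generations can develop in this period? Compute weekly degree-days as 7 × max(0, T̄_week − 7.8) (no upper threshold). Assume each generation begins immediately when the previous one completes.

Weekly DD (7 × max(0, T̄ − 7.8)): 108.5, 36.4, 78.4, 86.1, 68.6, 0.0, 39.9, 91.7, 31.5, 37.1, 14.7, 36.4, 109.2, 85.4.
Season total = 823.9 DD.
Complete generations = ⌊823.9 / 377⌋ = 2.

2 generations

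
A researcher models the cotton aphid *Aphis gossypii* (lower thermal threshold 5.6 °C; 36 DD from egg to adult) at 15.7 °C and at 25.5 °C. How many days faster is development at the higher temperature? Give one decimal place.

At 15.7 °C: 36 / (15.7 − 5.6) = 36 / 10.1 = 3.564 d.
At 25.5 °C: 36 / (25.5 − 5.6) = 36 / 19.9 = 1.809 d.
Difference = |3.564 − 1.809| = 1.755 ≈ 1.8 days.

1.8 days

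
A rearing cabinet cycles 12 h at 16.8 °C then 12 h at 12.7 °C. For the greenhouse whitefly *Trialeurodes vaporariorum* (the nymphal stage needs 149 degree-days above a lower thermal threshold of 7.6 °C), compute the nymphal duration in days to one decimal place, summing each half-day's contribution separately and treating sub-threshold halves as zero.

Day half: max(0, 16.8 − 7.6) × 0.5 = 9.2 × 0.5 = 4.60 DD.
Night half: max(0, 12.7 − 7.6) × 0.5 = 5.1 × 0.5 = 2.55 DD.
Per 24 h: 7.15 DD/day.
Duration = 149 / 7.15 = 20.839 ≈ 20.8 days.

20.8 days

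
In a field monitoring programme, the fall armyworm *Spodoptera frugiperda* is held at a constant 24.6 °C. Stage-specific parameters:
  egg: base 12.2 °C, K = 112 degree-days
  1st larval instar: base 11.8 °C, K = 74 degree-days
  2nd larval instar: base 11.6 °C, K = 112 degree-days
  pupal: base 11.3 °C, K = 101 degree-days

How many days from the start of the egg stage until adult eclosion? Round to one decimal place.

31.0 days

egg: 112 / (24.6 − 12.2) = 112 / 12.4 = 9.032 d.
1st larval instar: 74 / (24.6 − 11.8) = 74 / 12.8 = 5.781 d.
2nd larval instar: 112 / (24.6 − 11.6) = 112 / 13.0 = 8.615 d.
pupal: 101 / (24.6 − 11.3) = 101 / 13.3 = 7.594 d.
Sum = 31.023 ≈ 31.0 days.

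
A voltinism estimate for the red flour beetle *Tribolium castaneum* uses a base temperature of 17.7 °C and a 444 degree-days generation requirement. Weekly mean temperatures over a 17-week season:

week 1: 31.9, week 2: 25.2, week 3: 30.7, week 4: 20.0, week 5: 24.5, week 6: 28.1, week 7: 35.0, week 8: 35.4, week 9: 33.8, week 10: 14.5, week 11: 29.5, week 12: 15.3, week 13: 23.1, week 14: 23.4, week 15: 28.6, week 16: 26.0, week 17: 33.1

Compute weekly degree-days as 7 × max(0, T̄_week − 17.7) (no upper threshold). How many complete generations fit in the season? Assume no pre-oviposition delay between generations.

Weekly DD (7 × max(0, T̄ − 17.7)): 99.4, 52.5, 91.0, 16.1, 47.6, 72.8, 121.1, 123.9, 112.7, 0.0, 82.6, 0.0, 37.8, 39.9, 76.3, 58.1, 107.8.
Season total = 1139.6 DD.
Complete generations = ⌊1139.6 / 444⌋ = 2.

2 generations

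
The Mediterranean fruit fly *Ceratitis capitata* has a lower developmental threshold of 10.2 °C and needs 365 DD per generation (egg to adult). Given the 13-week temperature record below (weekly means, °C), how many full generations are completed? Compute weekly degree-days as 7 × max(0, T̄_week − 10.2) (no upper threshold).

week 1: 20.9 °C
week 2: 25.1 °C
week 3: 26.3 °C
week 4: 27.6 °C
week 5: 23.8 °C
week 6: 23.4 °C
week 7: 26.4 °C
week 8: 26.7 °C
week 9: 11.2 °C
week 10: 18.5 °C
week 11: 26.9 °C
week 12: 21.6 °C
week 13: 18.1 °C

Weekly DD (7 × max(0, T̄ − 10.2)): 74.9, 104.3, 112.7, 121.8, 95.2, 92.4, 113.4, 115.5, 7.0, 58.1, 116.9, 79.8, 55.3.
Season total = 1147.3 DD.
Complete generations = ⌊1147.3 / 365⌋ = 3.

3 generations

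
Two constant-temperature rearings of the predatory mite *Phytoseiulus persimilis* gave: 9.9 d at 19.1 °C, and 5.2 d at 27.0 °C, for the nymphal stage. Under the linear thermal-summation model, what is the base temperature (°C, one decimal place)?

10.4 °C

Under the model K = D·(T − T_b), so D₁·(T₁ − T_b) = D₂·(T₂ − T_b).
9.9·(19.1 − T_b) = 5.2·(27.0 − T_b)
T_b = (9.9·19.1 − 5.2·27.0) / (9.9 − 5.2) = 48.69 / 4.7 = 10.360 °C ≈ 10.4 °C.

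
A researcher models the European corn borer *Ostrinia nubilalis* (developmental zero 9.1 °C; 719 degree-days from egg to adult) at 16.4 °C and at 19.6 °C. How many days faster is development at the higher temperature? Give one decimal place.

30.0 days

At 16.4 °C: 719 / (16.4 − 9.1) = 719 / 7.3 = 98.493 d.
At 19.6 °C: 719 / (19.6 − 9.1) = 719 / 10.5 = 68.476 d.
Difference = |98.493 − 68.476| = 30.017 ≈ 30.0 days.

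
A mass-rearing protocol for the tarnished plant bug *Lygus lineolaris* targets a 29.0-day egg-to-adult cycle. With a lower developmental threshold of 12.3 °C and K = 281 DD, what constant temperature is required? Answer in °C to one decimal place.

22.0 °C

Required daily accumulation = 281 / 29.0 = 9.690 DD/day.
T = T_base + 9.690 = 12.3 + 9.690 = 21.990 ≈ 22.0 °C.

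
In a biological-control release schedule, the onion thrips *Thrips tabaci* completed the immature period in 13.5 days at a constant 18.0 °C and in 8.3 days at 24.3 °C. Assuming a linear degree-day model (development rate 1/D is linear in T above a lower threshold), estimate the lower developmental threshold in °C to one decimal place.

7.9 °C

Under the model K = D·(T − T_b), so D₁·(T₁ − T_b) = D₂·(T₂ − T_b).
13.5·(18.0 − T_b) = 8.3·(24.3 − T_b)
T_b = (13.5·18.0 − 8.3·24.3) / (13.5 − 8.3) = 41.31 / 5.2 = 7.944 °C ≈ 7.9 °C.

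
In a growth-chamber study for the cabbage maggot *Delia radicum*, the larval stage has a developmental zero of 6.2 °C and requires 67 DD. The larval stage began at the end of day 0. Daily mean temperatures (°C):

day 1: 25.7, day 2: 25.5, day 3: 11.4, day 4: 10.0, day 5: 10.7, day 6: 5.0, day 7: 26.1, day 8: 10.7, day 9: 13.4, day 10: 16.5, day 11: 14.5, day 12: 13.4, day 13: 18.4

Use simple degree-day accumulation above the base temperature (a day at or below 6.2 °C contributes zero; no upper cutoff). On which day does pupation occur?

Daily DD above 6.2 °C: 19.5, 19.3, 5.2, 3.8, 4.5, 0.0, 19.9, 4.5, 7.2, 10.3, 8.3, 7.2, 12.2.
Cumulative: 19.5, 38.8, 44.0, 47.8, 52.3, 52.3, 72.2, 76.7, 83.9, 94.2, 102.5, 109.7, 121.9.
The total first reaches 67 DD on day 7.

day 7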